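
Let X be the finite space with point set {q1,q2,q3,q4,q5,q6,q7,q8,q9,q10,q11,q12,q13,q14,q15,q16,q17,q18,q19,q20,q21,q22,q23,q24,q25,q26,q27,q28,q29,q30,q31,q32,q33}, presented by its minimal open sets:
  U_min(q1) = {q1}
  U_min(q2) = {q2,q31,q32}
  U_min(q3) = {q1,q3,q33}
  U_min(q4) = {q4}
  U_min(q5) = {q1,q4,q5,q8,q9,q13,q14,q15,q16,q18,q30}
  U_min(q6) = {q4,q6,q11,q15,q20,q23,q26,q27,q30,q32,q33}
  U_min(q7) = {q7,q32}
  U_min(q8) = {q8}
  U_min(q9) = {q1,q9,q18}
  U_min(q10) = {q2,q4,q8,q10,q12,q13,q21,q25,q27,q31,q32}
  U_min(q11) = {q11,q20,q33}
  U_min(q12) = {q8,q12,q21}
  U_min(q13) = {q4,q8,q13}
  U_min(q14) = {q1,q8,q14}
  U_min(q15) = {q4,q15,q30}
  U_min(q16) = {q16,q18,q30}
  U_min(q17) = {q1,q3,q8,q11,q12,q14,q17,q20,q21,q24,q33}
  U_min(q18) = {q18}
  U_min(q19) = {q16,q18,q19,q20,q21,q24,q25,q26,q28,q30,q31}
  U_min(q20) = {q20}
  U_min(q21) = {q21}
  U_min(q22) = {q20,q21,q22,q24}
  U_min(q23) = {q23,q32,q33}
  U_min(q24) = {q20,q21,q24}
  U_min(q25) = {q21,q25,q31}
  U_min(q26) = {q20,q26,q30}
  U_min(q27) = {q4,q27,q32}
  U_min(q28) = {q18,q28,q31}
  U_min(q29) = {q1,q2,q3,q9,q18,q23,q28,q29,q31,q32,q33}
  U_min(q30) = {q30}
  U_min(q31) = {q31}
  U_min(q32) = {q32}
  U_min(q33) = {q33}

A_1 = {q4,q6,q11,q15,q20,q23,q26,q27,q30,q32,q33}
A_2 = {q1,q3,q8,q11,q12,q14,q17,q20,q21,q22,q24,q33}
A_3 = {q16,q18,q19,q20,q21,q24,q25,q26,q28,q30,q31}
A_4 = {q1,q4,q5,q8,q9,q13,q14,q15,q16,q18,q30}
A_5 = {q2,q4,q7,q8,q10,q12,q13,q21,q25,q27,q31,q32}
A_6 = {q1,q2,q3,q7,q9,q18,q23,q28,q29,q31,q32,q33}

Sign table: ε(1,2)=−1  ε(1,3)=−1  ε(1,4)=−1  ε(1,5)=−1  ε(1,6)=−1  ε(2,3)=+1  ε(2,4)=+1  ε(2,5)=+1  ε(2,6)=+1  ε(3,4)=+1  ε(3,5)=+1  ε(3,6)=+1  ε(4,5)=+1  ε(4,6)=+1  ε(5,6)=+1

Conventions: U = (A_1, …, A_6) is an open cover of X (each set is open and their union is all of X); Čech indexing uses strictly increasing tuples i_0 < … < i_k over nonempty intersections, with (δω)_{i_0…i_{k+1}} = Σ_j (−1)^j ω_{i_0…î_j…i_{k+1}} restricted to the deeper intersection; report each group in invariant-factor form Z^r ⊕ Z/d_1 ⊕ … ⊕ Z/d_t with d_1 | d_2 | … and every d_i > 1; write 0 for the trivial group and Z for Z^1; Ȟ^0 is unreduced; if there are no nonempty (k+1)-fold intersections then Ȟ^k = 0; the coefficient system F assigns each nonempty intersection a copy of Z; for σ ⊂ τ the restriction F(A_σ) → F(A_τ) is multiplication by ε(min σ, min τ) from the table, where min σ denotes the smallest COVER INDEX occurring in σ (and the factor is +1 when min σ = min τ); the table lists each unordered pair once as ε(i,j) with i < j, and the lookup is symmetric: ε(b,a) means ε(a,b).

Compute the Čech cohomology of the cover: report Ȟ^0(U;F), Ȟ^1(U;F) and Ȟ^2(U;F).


Ȟ^0 ≅ Z, Ȟ^1 ≅ 0 and Ȟ^2 ≅ Z/2

cover nerve:
  A12={q11,q20,q33} A13={q20,q26,q30} A14={q4,q15,q30} A15={q4,q27,q32} A16={q23,q32,q33} A23={q20,q21,q24} A24={q1,q8,q14} A25={q8,q12,q21} A26={q1,q3,q33} A34={q16,q18,q30} A35={q21,q25,q31} A36={q18,q28,q31} A45={q4,q8,q13} A46={q1,q9,q18} A56={q2,q7,q31,q32}
  A123={q20} A126={q33} A134={q30} A145={q4} A156={q32} A235={q21} A245={q8} A246={q1} A346={q18} A356={q31}
C dims 6,15,10; δ0: rk 5, SNF 1^5; δ1: rk 10, SNF 1^9·2
Ȟ^0: (6−5)−0=1 ⇒ Z
Ȟ^1: (15−10)−5=0 ⇒ 0
Ȟ^2: (10−0)−10=0 plus torsion [2] ⇒ Z/2


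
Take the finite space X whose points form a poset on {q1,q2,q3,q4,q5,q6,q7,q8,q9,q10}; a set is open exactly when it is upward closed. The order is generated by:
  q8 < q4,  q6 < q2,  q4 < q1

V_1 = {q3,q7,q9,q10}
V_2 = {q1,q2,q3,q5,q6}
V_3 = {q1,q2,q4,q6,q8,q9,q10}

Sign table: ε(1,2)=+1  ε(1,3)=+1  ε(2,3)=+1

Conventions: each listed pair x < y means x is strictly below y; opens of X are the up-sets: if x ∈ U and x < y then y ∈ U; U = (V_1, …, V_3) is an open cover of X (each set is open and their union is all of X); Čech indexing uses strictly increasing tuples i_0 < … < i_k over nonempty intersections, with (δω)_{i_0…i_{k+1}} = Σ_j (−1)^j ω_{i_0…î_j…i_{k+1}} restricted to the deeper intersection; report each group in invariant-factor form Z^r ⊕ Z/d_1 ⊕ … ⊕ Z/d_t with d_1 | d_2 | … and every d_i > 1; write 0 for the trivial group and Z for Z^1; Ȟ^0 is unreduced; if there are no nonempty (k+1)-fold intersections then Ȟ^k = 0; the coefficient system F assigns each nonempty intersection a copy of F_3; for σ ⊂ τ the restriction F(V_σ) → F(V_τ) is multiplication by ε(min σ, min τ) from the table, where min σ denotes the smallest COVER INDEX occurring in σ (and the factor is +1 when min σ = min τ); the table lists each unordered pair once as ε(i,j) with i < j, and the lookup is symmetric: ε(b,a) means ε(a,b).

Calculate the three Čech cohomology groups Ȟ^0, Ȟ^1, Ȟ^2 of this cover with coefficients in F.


Ȟ^0 = Z/3; Ȟ^1 = Z/3; Ȟ^2 = 0

nonempty intersections:
  V12={q3} V13={q9,q10} V23={q1,q2,q6}
C dims 3,3; δ0: rk_F3 2
Ȟ^0: (3−2)−0=1 ⇒ Z/3
Ȟ^1: (3−0)−2=1 ⇒ Z/3
Ȟ^2: (0−0)−0=0 ⇒ 0


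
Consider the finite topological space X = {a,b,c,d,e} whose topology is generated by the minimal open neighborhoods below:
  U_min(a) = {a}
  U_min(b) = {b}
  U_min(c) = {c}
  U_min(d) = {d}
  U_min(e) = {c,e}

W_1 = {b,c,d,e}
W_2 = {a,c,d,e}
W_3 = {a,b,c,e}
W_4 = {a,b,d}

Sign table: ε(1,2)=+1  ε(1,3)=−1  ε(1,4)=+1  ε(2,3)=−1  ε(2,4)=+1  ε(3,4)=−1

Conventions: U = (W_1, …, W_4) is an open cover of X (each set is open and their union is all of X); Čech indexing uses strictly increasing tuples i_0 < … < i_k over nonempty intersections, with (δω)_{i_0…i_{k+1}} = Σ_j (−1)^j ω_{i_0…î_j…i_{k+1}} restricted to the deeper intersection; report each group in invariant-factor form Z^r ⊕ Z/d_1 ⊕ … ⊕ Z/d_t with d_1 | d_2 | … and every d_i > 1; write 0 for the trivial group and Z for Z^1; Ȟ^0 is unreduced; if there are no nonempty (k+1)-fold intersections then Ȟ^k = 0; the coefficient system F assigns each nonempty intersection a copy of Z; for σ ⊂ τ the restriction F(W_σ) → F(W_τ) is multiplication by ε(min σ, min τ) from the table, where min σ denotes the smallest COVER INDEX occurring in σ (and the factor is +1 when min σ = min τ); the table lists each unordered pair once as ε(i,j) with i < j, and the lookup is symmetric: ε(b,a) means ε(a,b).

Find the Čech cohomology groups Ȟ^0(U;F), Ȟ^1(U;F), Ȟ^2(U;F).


cover nerve:
  W12={c,d,e} W13={b,c,e} W14={b,d} W23={a,c,e} W24={a,d} W34={a,b}
  W123={c,e} W124={d} W134={b} W234={a}
C dims 4,6,4; δ0: rk 3, SNF 1^3; δ1: rk 3, SNF 1^3
Ȟ^0: (4−3)−0=1 ⇒ Z
Ȟ^1: (6−3)−3=0 ⇒ 0
Ȟ^2: (4−0)−3=1 ⇒ Z

Ȟ^0 = Z, Ȟ^1 = 0 and Ȟ^2 = Z


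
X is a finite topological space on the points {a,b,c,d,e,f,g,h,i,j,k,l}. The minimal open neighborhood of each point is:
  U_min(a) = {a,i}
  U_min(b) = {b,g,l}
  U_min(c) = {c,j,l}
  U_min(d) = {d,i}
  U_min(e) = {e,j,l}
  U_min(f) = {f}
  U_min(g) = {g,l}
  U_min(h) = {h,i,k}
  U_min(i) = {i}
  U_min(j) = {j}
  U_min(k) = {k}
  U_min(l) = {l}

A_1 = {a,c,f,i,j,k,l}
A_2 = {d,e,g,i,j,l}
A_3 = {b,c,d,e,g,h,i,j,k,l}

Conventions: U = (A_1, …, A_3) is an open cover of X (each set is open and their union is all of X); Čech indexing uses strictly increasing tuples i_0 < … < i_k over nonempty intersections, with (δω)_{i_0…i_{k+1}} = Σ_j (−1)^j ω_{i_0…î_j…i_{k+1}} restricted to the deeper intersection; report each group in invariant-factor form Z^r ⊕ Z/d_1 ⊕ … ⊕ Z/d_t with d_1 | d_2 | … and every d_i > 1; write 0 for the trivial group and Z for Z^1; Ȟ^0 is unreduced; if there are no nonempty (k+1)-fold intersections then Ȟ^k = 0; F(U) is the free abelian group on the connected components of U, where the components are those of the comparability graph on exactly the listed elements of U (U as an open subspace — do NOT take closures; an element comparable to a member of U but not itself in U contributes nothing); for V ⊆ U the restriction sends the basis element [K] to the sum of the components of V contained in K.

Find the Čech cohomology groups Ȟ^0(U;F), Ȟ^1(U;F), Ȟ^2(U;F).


Ȟ^0 = Z^3, Ȟ^1 = 0, Ȟ^2 = 0

nerve of the cover:
  A12={i,j,l} A13={c,i,j,k,l} A23={d,e,g,i,j,l}
  A123={i,j,l}
components per intersection:
  A1: {a,i} {c,j,l} {f} {k}
  A2: {d,i} {e,g,j,l}
  A3: {b,c,e,g,j,l} {d,h,i,k}
  A12: {i} {j} {l}
  A13: {c,j,l} {i} {k}
  A23: {d,i} {e,g,j,l}
  A123: {i} {j} {l}
C dims 8,8,3; δ0: rk 5, SNF 1^5; δ1: rk 3, SNF 1^3
Ȟ^0 = (8 − 5) − 0 = 3, so Ȟ^0 ≅ Z^3
Ȟ^1 = (8 − 3) − 5 = 0, so Ȟ^1 ≅ 0
Ȟ^2 = (3 − 0) − 3 = 0, so Ȟ^2 ≅ 0


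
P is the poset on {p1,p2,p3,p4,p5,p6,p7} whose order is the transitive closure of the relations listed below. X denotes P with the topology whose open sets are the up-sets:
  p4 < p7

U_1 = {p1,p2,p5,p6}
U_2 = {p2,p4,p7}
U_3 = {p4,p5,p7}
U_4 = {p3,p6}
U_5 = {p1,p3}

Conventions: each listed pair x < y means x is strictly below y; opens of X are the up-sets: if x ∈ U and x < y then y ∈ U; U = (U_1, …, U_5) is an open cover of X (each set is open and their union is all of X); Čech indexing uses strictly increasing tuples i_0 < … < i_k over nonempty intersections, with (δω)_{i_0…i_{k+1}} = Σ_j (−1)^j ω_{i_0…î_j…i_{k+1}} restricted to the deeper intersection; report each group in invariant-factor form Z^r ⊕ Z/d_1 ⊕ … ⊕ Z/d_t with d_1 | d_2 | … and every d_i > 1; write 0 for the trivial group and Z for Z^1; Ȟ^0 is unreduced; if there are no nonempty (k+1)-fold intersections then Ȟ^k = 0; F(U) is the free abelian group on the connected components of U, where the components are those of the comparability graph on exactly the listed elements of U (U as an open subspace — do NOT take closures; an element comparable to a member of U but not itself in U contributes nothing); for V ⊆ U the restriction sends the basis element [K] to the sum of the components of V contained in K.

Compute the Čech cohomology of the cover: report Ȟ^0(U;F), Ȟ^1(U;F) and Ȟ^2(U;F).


cover nerve:
  U12={p2} U13={p5} U14={p6} U15={p1} U23={p4,p7} U45={p3}
components per intersection:
  U1: {p1} {p2} {p5} {p6}
  U2: {p2} {p4,p7}
  U3: {p4,p7} {p5}
  U4: {p3} {p6}
  U5: {p1} {p3}
  U12: {p2}
  U13: {p5}
  U14: {p6}
  U15: {p1}
  U23: {p4,p7}
  U45: {p3}
C dims 12,6; δ0: rk 6, SNF 1^6
Ȟ^0: (12−6)−0=6 ⇒ Z^6
Ȟ^1: (6−0)−6=0 ⇒ 0
Ȟ^2: (0−0)−0=0 ⇒ 0

Ȟ^0 ≅ Z^6, Ȟ^1 ≅ 0, Ȟ^2 ≅ 0


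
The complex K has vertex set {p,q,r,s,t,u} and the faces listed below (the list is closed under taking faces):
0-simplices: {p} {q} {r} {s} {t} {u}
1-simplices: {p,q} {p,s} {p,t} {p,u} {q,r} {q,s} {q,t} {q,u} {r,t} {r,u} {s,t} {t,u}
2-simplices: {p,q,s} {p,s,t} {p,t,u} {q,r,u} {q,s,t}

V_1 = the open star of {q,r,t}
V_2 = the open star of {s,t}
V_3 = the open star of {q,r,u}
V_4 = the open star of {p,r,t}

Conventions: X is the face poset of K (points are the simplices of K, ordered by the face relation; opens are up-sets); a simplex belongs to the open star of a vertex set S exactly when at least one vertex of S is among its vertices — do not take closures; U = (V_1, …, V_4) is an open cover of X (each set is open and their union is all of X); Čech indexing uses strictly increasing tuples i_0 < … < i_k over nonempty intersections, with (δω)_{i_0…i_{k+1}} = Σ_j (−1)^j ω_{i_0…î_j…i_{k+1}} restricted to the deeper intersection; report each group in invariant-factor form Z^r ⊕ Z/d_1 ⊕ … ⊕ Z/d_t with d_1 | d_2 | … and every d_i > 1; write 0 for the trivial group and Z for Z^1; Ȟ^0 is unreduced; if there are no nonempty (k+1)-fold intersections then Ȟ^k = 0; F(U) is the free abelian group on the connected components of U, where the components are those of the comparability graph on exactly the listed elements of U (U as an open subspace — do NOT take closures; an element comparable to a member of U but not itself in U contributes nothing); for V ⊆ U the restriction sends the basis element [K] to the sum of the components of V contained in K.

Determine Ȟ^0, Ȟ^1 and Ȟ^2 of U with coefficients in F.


nerve of the cover:
  V1={{q},{r},{t},{p,q},{p,t},{q,r},{q,s},{q,t},{q,u},{r,t},{r,u},{s,t},{t,u},{p,q,s},{p,s,t},{p,t,u},{q,r,u},{q,s,t}} V2={{s},{t},{p,s},{p,t},{q,s},{q,t},{r,t},{s,t},{t,u},{p,q,s},{p,s,t},{p,t,u},{q,s,t}} V3={{q},{r},{u},{p,q},{p,u},{q,r},{q,s},{q,t},{q,u},{r,t},{r,u},{t,u},{p,q,s},{p,t,u},{q,r,u},{q,s,t}} V4={{p},{r},{t},{p,q},{p,s},{p,t},{p,u},{q,r},{q,t},{r,t},{r,u},{s,t},{t,u},{p,q,s},{p,s,t},{p,t,u},{q,r,u},{q,s,t}}
  V12={{t},{p,t},{q,s},{q,t},{r,t},{s,t},{t,u},{p,q,s},{p,s,t},{p,t,u},{q,s,t}} V13={{q},{r},{p,q},{q,r},{q,s},{q,t},{q,u},{r,t},{r,u},{t,u},{p,q,s},{p,t,u},{q,r,u},{q,s,t}} V14={{r},{t},{p,q},{p,t},{q,r},{q,t},{r,t},{r,u},{s,t},{t,u},{p,q,s},{p,s,t},{p,t,u},{q,r,u},{q,s,t}} V23={{q,s},{q,t},{r,t},{t,u},{p,q,s},{p,t,u},{q,s,t}} V24={{t},{p,s},{p,t},{q,t},{r,t},{s,t},{t,u},{p,q,s},{p,s,t},{p,t,u},{q,s,t}} V34={{r},{p,q},{p,u},{q,r},{q,t},{r,t},{r,u},{t,u},{p,q,s},{p,t,u},{q,r,u},{q,s,t}}
  V123={{q,s},{q,t},{r,t},{t,u},{p,q,s},{p,t,u},{q,s,t}} V124={{t},{p,t},{q,t},{r,t},{s,t},{t,u},{p,q,s},{p,s,t},{p,t,u},{q,s,t}} V134={{r},{p,q},{q,r},{q,t},{r,t},{r,u},{t,u},{p,q,s},{p,t,u},{q,r,u},{q,s,t}} V234={{q,t},{r,t},{t,u},{p,q,s},{p,t,u},{q,s,t}}
  V1234={{q,t},{r,t},{t,u},{p,q,s},{p,t,u},{q,s,t}}
components per intersection:
  V1: {{q},{r},{t},{p,q},{p,t},{q,r},{q,s},{q,t},{q,u},{r,t},{r,u},{s,t},{t,u},{p,q,s},{p,s,t},{p,t,u},{q,r,u},{q,s,t}}
  V2: {{s},{t},{p,s},{p,t},{q,s},{q,t},{r,t},{s,t},{t,u},{p,q,s},{p,s,t},{p,t,u},{q,s,t}}
  V3: {{q},{r},{u},{p,q},{p,u},{q,r},{q,s},{q,t},{q,u},{r,t},{r,u},{t,u},{p,q,s},{p,t,u},{q,r,u},{q,s,t}}
  V4: {{p},{r},{t},{p,q},{p,s},{p,t},{p,u},{q,r},{q,t},{r,t},{r,u},{s,t},{t,u},{p,q,s},{p,s,t},{p,t,u},{q,r,u},{q,s,t}}
  V12: {{t},{p,t},{q,s},{q,t},{r,t},{s,t},{t,u},{p,q,s},{p,s,t},{p,t,u},{q,s,t}}
  V13: {{q},{r},{p,q},{q,r},{q,s},{q,t},{q,u},{r,t},{r,u},{p,q,s},{q,r,u},{q,s,t}} {{t,u},{p,t,u}}
  V14: {{r},{t},{p,t},{q,r},{q,t},{r,t},{r,u},{s,t},{t,u},{p,s,t},{p,t,u},{q,r,u},{q,s,t}} {{p,q},{p,q,s}}
  V23: {{q,s},{q,t},{p,q,s},{q,s,t}} {{r,t}} {{t,u},{p,t,u}}
  V24: {{t},{p,s},{p,t},{q,t},{r,t},{s,t},{t,u},{p,q,s},{p,s,t},{p,t,u},{q,s,t}}
  V34: {{r},{q,r},{r,t},{r,u},{q,r,u}} {{p,q},{p,q,s}} {{p,u},{t,u},{p,t,u}} {{q,t},{q,s,t}}
  V123: {{q,s},{q,t},{p,q,s},{q,s,t}} {{r,t}} {{t,u},{p,t,u}}
  V124: {{t},{p,t},{q,t},{r,t},{s,t},{t,u},{p,s,t},{p,t,u},{q,s,t}} {{p,q,s}}
  V134: {{r},{q,r},{r,t},{r,u},{q,r,u}} {{p,q},{p,q,s}} {{q,t},{q,s,t}} {{t,u},{p,t,u}}
  V234: {{q,t},{q,s,t}} {{r,t}} {{t,u},{p,t,u}} {{p,q,s}}
  V1234: {{q,t},{q,s,t}} {{r,t}} {{t,u},{p,t,u}} {{p,q,s}}
C dims 4,13,13,4; δ0: rk 3, SNF 1^3; δ1: rk 9, SNF 1^9; δ2: rk 4, SNF 1^4
Ȟ^0 = (4 − 3) − 0 = 1, so Ȟ^0 ≅ Z
Ȟ^1 = (13 − 9) − 3 = 1, so Ȟ^1 ≅ Z
Ȟ^2 = (13 − 4) − 9 = 0, so Ȟ^2 ≅ 0

Ȟ^0 ≅ Z, Ȟ^1 ≅ Z, Ȟ^2 ≅ 0


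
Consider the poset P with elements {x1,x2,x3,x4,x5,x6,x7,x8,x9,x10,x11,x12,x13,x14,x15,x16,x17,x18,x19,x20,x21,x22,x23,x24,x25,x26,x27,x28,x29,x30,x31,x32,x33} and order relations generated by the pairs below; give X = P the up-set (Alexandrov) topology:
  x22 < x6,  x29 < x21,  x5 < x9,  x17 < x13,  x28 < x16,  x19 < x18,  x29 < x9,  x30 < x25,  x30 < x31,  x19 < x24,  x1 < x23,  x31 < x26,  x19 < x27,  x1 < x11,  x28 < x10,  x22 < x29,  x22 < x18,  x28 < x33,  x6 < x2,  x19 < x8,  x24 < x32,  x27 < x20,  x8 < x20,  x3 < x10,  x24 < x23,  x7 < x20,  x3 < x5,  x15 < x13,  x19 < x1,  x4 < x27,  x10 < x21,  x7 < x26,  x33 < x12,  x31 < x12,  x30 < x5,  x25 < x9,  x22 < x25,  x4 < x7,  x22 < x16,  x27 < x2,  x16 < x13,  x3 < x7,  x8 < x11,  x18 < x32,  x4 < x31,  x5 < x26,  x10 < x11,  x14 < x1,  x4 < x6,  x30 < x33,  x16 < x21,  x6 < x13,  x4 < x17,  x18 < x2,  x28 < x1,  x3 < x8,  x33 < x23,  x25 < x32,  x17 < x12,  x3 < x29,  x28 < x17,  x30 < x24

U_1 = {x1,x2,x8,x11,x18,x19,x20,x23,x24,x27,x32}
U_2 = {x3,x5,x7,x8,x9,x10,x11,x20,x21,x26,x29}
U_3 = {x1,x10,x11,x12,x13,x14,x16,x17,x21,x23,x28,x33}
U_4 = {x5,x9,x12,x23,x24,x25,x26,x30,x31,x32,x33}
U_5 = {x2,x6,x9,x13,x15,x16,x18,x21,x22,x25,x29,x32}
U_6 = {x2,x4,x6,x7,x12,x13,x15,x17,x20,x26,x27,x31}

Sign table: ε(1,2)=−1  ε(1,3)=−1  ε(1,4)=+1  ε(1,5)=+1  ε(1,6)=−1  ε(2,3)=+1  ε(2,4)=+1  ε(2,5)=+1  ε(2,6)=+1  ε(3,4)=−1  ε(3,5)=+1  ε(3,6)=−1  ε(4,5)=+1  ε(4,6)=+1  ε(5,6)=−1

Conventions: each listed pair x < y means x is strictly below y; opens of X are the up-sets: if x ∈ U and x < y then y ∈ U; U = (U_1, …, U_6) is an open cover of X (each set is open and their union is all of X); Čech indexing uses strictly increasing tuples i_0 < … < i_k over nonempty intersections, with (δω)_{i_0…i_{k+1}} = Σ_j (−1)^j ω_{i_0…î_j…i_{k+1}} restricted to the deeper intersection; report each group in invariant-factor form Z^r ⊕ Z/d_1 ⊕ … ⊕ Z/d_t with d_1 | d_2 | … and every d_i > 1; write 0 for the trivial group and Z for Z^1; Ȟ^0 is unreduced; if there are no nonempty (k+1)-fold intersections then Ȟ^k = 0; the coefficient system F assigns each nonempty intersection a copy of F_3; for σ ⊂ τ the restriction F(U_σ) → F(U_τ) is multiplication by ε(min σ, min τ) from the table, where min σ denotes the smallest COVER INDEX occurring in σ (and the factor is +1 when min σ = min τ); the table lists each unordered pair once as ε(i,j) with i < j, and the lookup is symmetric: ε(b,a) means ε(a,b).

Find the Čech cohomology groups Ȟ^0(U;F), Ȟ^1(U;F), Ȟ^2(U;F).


Ȟ^0(U;F) ≅ 0; Ȟ^1(U;F) ≅ 0; Ȟ^2(U;F) ≅ Z/3

nerve of the cover:
  U12={x8,x11,x20} U13={x1,x11,x23} U14={x23,x24,x32} U15={x2,x18,x32} U16={x2,x20,x27} U23={x10,x11,x21} U24={x5,x9,x26} U25={x9,x21,x29} U26={x7,x20,x26} U34={x12,x23,x33} U35={x13,x16,x21} U36={x12,x13,x17} U45={x9,x25,x32} U46={x12,x26,x31} U56={x2,x6,x13,x15}
  U123={x11} U126={x20} U134={x23} U145={x32} U156={x2} U235={x21} U245={x9} U246={x26} U346={x12} U356={x13}
C dims 6,15,10; δ0: rk_F3 6; δ1: rk_F3 9
Ȟ^0 = (6 − 6) − 0 = 0, so Ȟ^0 ≅ 0
Ȟ^1 = (15 − 9) − 6 = 0, so Ȟ^1 ≅ 0
Ȟ^2 = (10 − 0) − 9 = 1, so Ȟ^2 ≅ Z/3


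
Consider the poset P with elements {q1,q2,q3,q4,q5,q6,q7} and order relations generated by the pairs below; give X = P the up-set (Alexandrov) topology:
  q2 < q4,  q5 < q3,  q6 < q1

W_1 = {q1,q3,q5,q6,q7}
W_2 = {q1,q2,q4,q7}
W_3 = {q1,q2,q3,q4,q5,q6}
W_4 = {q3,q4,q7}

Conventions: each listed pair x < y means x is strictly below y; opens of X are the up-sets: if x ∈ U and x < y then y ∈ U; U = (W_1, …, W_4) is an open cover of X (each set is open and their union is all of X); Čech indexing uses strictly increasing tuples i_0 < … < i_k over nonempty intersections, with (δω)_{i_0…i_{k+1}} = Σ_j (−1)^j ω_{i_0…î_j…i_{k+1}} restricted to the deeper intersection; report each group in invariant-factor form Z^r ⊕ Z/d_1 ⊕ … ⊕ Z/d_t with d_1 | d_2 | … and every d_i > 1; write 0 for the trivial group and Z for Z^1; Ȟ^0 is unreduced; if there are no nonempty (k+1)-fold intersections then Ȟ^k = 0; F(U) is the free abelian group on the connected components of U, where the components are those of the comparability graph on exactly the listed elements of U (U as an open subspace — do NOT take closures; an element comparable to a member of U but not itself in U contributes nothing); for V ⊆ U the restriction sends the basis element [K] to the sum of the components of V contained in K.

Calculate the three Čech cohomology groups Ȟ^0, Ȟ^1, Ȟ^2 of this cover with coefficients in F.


Ȟ^0(U;F) ≅ Z^4,  Ȟ^1(U;F) ≅ 0,  Ȟ^2(U;F) ≅ 0

cover nerve:
  W12={q1,q7} W13={q1,q3,q5,q6} W14={q3,q7} W23={q1,q2,q4} W24={q4,q7} W34={q3,q4}
  W123={q1} W124={q7} W134={q3} W234={q4}
components per intersection:
  W1: {q1,q6} {q3,q5} {q7}
  W2: {q1} {q2,q4} {q7}
  W3: {q1,q6} {q2,q4} {q3,q5}
  W4: {q3} {q4} {q7}
  W12: {q1} {q7}
  W13: {q1,q6} {q3,q5}
  W14: {q3} {q7}
  W23: {q1} {q2,q4}
  W24: {q4} {q7}
  W34: {q3} {q4}
  W123: {q1}
  W124: {q7}
  W134: {q3}
  W234: {q4}
C dims 12,12,4; δ0: rk 8, SNF 1^8; δ1: rk 4, SNF 1^4
Ȟ^0: (12−8)−0=4 ⇒ Z^4
Ȟ^1: (12−4)−8=0 ⇒ 0
Ȟ^2: (4−0)−4=0 ⇒ 0


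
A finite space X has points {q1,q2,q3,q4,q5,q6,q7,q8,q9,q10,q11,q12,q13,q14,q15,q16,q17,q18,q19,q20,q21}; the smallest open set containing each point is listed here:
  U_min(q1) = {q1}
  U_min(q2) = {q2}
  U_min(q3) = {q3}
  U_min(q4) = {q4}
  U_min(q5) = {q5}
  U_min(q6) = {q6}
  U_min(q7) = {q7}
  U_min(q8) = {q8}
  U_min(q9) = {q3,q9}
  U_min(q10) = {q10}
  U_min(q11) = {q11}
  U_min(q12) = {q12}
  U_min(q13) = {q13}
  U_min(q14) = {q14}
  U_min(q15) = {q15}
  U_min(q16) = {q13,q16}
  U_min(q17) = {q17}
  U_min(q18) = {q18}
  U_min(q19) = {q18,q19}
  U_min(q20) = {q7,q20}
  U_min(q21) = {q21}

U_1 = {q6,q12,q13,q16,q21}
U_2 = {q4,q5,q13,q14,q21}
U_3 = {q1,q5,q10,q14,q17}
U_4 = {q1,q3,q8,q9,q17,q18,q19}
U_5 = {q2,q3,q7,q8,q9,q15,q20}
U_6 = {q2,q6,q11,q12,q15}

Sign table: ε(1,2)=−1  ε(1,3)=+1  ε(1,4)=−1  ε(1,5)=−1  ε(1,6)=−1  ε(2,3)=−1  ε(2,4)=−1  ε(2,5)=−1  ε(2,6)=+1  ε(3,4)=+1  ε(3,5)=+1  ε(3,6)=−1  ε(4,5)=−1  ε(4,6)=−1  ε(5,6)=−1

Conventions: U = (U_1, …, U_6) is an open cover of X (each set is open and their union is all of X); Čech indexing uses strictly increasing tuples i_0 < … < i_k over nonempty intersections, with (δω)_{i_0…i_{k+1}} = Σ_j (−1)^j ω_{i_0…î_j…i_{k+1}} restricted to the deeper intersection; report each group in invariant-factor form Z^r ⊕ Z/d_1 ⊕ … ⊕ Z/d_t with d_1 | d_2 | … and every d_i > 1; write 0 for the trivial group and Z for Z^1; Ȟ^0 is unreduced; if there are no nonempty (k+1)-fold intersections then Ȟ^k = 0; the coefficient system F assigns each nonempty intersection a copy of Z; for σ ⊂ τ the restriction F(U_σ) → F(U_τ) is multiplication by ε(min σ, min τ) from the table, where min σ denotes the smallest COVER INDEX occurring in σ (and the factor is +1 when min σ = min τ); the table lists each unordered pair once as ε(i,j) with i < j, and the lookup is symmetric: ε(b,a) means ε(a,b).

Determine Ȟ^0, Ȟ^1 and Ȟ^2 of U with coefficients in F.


nerve simplices:
  U12={q13,q21} U16={q6,q12} U23={q5,q14} U34={q1,q17} U45={q3,q8,q9} U56={q2,q15}
C dims 6,6; δ0: rk 6, SNF 1^5·2
degree 0: 6−6−0 = 0 → Ȟ^0 ≅ 0
degree 1: 6−0−6 = 0 plus torsion [2] → Ȟ^1 ≅ Z/2
degree 2: 0−0−0 = 0 → Ȟ^2 ≅ 0

Ȟ^0 = 0; Ȟ^1 = Z/2; Ȟ^2 = 0


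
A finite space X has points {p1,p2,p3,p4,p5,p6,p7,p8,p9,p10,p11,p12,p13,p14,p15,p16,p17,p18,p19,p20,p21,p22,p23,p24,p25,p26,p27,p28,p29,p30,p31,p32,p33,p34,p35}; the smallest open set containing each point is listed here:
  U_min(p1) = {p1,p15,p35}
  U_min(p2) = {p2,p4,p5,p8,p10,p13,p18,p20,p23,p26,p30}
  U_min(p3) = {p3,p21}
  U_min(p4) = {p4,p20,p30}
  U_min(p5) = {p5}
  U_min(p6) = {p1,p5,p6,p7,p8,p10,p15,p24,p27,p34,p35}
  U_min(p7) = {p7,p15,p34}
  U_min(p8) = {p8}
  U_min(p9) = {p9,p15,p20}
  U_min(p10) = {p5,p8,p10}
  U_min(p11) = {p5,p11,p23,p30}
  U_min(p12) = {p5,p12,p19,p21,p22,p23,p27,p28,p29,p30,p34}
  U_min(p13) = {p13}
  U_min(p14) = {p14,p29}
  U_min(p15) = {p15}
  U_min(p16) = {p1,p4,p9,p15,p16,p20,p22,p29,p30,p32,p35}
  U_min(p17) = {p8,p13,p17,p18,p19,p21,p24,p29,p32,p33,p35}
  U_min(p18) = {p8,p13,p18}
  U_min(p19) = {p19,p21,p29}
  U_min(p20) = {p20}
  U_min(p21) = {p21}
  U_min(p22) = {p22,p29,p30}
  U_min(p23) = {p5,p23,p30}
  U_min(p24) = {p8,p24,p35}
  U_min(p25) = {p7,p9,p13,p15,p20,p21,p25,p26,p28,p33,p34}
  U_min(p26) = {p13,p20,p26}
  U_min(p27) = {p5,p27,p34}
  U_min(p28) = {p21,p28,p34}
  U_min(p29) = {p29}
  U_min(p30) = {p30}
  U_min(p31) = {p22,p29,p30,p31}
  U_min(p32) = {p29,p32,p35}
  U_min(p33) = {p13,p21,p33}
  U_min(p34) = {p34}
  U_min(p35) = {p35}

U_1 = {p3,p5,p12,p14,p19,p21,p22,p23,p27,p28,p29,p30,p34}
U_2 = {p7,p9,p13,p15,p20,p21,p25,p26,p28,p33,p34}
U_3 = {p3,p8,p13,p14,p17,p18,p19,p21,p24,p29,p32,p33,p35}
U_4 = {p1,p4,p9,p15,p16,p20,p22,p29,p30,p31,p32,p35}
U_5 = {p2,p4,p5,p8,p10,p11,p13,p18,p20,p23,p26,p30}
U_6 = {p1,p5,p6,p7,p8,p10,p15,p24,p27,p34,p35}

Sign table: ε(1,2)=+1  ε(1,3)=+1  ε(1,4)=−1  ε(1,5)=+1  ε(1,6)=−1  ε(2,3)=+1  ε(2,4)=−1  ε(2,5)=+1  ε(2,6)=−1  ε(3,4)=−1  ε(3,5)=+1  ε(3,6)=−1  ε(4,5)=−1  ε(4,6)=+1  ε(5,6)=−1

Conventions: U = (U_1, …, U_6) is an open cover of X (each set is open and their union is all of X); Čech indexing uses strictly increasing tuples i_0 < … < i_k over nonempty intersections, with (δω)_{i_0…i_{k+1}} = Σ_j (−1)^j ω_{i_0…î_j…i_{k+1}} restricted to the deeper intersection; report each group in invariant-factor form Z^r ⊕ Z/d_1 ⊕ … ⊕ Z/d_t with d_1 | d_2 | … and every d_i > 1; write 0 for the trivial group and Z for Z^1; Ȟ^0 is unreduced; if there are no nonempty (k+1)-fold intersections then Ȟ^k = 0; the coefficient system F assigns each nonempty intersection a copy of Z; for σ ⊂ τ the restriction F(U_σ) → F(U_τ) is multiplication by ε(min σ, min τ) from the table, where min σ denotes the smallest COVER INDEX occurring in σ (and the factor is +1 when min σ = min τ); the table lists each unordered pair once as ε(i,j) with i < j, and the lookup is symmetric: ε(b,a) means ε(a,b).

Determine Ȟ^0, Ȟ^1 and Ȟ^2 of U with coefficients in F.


Ȟ^0(U;F) ≅ Z,  Ȟ^1(U;F) ≅ 0,  Ȟ^2(U;F) ≅ Z/2

nonempty intersections:
  U12={p21,p28,p34} U13={p3,p14,p19,p21,p29} U14={p22,p29,p30} U15={p5,p23,p30} U16={p5,p27,p34} U23={p13,p21,p33} U24={p9,p15,p20} U25={p13,p20,p26} U26={p7,p15,p34} U34={p29,p32,p35} U35={p8,p13,p18} U36={p8,p24,p35} U45={p4,p20,p30} U46={p1,p15,p35} U56={p5,p8,p10}
  U123={p21} U126={p34} U134={p29} U145={p30} U156={p5} U235={p13} U245={p20} U246={p15} U346={p35} U356={p8}
C dims 6,15,10; δ0: rk 5, SNF 1^5; δ1: rk 10, SNF 1^9·2
Ȟ^0: (6−5)−0=1 ⇒ Z
Ȟ^1: (15−10)−5=0 ⇒ 0
Ȟ^2: (10−0)−10=0 plus torsion [2] ⇒ Z/2


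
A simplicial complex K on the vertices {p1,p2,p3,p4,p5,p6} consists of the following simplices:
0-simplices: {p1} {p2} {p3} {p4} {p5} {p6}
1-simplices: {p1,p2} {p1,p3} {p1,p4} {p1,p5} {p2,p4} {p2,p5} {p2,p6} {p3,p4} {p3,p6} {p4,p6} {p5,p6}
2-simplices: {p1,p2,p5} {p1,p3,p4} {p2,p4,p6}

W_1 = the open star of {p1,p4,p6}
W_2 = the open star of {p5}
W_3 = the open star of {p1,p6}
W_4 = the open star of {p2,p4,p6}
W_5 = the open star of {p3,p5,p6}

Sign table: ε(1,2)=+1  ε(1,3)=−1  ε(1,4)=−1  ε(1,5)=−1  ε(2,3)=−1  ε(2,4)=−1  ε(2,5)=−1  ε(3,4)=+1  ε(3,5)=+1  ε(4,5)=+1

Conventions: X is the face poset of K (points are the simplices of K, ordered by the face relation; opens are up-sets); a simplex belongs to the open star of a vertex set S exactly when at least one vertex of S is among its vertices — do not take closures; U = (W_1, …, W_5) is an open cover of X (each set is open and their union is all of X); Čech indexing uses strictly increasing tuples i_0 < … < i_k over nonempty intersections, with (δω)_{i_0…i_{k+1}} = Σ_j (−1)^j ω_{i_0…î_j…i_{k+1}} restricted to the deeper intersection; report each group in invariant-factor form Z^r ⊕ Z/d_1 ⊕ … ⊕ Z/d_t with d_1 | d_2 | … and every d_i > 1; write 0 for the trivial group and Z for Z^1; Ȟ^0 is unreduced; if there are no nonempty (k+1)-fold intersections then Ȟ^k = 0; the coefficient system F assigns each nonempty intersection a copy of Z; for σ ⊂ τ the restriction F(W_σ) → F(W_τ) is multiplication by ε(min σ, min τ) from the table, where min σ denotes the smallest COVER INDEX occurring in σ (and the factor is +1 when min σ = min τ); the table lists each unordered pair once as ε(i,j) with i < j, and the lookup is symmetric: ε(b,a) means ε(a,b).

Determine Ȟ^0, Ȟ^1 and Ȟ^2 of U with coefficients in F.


Ȟ^0(U;F) ≅ Z,  Ȟ^1(U;F) ≅ 0,  Ȟ^2(U;F) ≅ 0

intersection data:
  W1={{p1},{p4},{p6},{p1,p2},{p1,p3},{p1,p4},{p1,p5},{p2,p4},{p2,p6},{p3,p4},{p3,p6},{p4,p6},{p5,p6},{p1,p2,p5},{p1,p3,p4},{p2,p4,p6}} W2={{p5},{p1,p5},{p2,p5},{p5,p6},{p1,p2,p5}} W3={{p1},{p6},{p1,p2},{p1,p3},{p1,p4},{p1,p5},{p2,p6},{p3,p6},{p4,p6},{p5,p6},{p1,p2,p5},{p1,p3,p4},{p2,p4,p6}} W4={{p2},{p4},{p6},{p1,p2},{p1,p4},{p2,p4},{p2,p5},{p2,p6},{p3,p4},{p3,p6},{p4,p6},{p5,p6},{p1,p2,p5},{p1,p3,p4},{p2,p4,p6}} W5={{p3},{p5},{p6},{p1,p3},{p1,p5},{p2,p5},{p2,p6},{p3,p4},{p3,p6},{p4,p6},{p5,p6},{p1,p2,p5},{p1,p3,p4},{p2,p4,p6}}
  W12={{p1,p5},{p5,p6},{p1,p2,p5}} W13={{p1},{p6},{p1,p2},{p1,p3},{p1,p4},{p1,p5},{p2,p6},{p3,p6},{p4,p6},{p5,p6},{p1,p2,p5},{p1,p3,p4},{p2,p4,p6}} W14={{p4},{p6},{p1,p2},{p1,p4},{p2,p4},{p2,p6},{p3,p4},{p3,p6},{p4,p6},{p5,p6},{p1,p2,p5},{p1,p3,p4},{p2,p4,p6}} W15={{p6},{p1,p3},{p1,p5},{p2,p6},{p3,p4},{p3,p6},{p4,p6},{p5,p6},{p1,p2,p5},{p1,p3,p4},{p2,p4,p6}} W23={{p1,p5},{p5,p6},{p1,p2,p5}} W24={{p2,p5},{p5,p6},{p1,p2,p5}} W25={{p5},{p1,p5},{p2,p5},{p5,p6},{p1,p2,p5}} W34={{p6},{p1,p2},{p1,p4},{p2,p6},{p3,p6},{p4,p6},{p5,p6},{p1,p2,p5},{p1,p3,p4},{p2,p4,p6}} W35={{p6},{p1,p3},{p1,p5},{p2,p6},{p3,p6},{p4,p6},{p5,p6},{p1,p2,p5},{p1,p3,p4},{p2,p4,p6}} W45={{p6},{p2,p5},{p2,p6},{p3,p4},{p3,p6},{p4,p6},{p5,p6},{p1,p2,p5},{p1,p3,p4},{p2,p4,p6}}
  W123={{p1,p5},{p5,p6},{p1,p2,p5}} W124={{p5,p6},{p1,p2,p5}} W125={{p1,p5},{p5,p6},{p1,p2,p5}} W134={{p6},{p1,p2},{p1,p4},{p2,p6},{p3,p6},{p4,p6},{p5,p6},{p1,p2,p5},{p1,p3,p4},{p2,p4,p6}} W135={{p6},{p1,p3},{p1,p5},{p2,p6},{p3,p6},{p4,p6},{p5,p6},{p1,p2,p5},{p1,p3,p4},{p2,p4,p6}} W145={{p6},{p2,p6},{p3,p4},{p3,p6},{p4,p6},{p5,p6},{p1,p2,p5},{p1,p3,p4},{p2,p4,p6}} W234={{p5,p6},{p1,p2,p5}} W235={{p1,p5},{p5,p6},{p1,p2,p5}} W245={{p2,p5},{p5,p6},{p1,p2,p5}} W345={{p6},{p2,p6},{p3,p6},{p4,p6},{p5,p6},{p1,p2,p5},{p1,p3,p4},{p2,p4,p6}}
  W1234={{p5,p6},{p1,p2,p5}} W1235={{p1,p5},{p5,p6},{p1,p2,p5}} W1245={{p5,p6},{p1,p2,p5}} W1345={{p6},{p2,p6},{p3,p6},{p4,p6},{p5,p6},{p1,p2,p5},{p1,p3,p4},{p2,p4,p6}} W2345={{p5,p6},{p1,p2,p5}}
  W12345={{p5,p6},{p1,p2,p5}}
C dims 5,10,10,5; δ0: rk 4, SNF 1^4; δ1: rk 6, SNF 1^6; δ2: rk 4, SNF 1^4
Ȟ^0 = (5 − 4) − 0 = 1, so Ȟ^0 ≅ Z
Ȟ^1 = (10 − 6) − 4 = 0, so Ȟ^1 ≅ 0
Ȟ^2 = (10 − 4) − 6 = 0, so Ȟ^2 ≅ 0


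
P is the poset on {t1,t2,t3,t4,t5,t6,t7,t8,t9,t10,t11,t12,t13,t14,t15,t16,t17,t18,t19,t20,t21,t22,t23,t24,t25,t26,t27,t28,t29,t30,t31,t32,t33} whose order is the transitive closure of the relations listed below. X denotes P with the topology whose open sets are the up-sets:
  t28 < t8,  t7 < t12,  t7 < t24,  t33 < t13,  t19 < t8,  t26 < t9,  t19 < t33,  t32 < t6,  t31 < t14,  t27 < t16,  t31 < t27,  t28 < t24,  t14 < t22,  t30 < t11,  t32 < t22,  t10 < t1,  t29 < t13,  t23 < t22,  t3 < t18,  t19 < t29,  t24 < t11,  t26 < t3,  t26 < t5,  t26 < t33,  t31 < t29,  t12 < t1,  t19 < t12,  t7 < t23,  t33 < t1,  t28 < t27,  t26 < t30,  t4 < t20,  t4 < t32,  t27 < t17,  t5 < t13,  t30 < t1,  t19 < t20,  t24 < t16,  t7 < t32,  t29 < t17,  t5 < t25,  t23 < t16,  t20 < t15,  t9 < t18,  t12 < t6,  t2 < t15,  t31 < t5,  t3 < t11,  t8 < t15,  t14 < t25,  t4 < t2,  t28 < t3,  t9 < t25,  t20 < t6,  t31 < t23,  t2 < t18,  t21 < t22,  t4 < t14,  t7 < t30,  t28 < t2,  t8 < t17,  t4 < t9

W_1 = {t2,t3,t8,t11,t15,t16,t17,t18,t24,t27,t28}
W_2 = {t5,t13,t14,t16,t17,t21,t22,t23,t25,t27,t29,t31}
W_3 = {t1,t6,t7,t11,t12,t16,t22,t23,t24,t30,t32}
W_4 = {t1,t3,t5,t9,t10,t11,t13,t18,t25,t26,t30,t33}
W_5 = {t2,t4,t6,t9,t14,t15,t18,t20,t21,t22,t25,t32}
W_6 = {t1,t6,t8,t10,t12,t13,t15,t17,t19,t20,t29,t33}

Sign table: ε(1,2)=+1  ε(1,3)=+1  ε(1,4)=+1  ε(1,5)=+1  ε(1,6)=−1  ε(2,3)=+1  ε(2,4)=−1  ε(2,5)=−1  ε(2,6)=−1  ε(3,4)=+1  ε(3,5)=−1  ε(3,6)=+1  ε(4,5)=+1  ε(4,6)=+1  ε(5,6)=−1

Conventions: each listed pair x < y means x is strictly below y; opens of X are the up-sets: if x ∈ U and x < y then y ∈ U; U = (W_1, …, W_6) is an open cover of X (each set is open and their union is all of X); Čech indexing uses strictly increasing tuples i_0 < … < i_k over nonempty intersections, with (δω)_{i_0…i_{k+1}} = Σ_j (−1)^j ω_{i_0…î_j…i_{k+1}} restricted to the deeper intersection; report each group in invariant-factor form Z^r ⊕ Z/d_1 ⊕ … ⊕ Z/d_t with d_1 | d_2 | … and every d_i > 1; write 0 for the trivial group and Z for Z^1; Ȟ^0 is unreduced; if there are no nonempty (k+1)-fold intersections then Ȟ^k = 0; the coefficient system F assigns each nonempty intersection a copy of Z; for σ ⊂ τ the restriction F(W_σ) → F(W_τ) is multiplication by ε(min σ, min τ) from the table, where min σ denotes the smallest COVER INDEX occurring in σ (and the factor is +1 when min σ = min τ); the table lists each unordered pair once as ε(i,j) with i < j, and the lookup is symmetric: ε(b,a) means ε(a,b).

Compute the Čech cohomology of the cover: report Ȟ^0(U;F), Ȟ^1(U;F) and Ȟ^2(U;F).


nonempty overlaps:
  W12={t16,t17,t27} W13={t11,t16,t24} W14={t3,t11,t18} W15={t2,t15,t18} W16={t8,t15,t17} W23={t16,t22,t23} W24={t5,t13,t25} W25={t14,t21,t22,t25} W26={t13,t17,t29} W34={t1,t11,t30} W35={t6,t22,t32} W36={t1,t6,t12} W45={t9,t18,t25} W46={t1,t10,t13,t33} W56={t6,t15,t20}
  W123={t16} W126={t17} W134={t11} W145={t18} W156={t15} W235={t22} W245={t25} W246={t13} W346={t1} W356={t6}
C dims 6,15,10; δ0: rk 6, SNF 1^5·2; δ1: rk 9, SNF 1^9
degree 0: 6−6−0 = 0 → Ȟ^0 ≅ 0
degree 1: 15−9−6 = 0 plus torsion [2] → Ȟ^1 ≅ Z/2
degree 2: 10−0−9 = 1 → Ȟ^2 ≅ Z

Ȟ^0 ≅ 0; Ȟ^1 ≅ Z/2; Ȟ^2 ≅ Z


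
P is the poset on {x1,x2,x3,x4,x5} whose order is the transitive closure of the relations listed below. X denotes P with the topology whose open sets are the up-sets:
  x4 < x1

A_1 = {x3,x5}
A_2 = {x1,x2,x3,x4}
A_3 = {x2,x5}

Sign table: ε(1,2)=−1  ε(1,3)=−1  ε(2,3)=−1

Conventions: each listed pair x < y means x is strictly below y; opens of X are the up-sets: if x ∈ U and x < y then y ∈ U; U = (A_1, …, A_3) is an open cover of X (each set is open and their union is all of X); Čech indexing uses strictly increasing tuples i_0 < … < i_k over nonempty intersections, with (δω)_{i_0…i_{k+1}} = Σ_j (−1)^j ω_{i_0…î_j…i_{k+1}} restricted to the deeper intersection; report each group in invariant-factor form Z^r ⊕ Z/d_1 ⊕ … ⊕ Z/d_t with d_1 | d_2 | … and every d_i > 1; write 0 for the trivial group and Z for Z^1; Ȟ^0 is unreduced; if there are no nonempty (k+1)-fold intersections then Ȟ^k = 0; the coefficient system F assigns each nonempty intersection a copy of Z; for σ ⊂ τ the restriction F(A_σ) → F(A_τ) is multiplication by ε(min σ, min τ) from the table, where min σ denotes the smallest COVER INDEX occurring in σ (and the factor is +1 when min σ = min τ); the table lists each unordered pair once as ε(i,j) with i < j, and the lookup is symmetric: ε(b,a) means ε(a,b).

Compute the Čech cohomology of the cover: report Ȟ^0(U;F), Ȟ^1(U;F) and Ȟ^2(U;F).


Ȟ^0(U;F) ≅ 0, Ȟ^1(U;F) ≅ Z/2 and Ȟ^2(U;F) ≅ 0

cover nerve:
  A12={x3} A13={x5} A23={x2}
C dims 3,3; δ0: rk 3, SNF 1^2·2
Ȟ^0: (3−3)−0=0 ⇒ 0
Ȟ^1: (3−0)−3=0 plus torsion [2] ⇒ Z/2
Ȟ^2: (0−0)−0=0 ⇒ 0


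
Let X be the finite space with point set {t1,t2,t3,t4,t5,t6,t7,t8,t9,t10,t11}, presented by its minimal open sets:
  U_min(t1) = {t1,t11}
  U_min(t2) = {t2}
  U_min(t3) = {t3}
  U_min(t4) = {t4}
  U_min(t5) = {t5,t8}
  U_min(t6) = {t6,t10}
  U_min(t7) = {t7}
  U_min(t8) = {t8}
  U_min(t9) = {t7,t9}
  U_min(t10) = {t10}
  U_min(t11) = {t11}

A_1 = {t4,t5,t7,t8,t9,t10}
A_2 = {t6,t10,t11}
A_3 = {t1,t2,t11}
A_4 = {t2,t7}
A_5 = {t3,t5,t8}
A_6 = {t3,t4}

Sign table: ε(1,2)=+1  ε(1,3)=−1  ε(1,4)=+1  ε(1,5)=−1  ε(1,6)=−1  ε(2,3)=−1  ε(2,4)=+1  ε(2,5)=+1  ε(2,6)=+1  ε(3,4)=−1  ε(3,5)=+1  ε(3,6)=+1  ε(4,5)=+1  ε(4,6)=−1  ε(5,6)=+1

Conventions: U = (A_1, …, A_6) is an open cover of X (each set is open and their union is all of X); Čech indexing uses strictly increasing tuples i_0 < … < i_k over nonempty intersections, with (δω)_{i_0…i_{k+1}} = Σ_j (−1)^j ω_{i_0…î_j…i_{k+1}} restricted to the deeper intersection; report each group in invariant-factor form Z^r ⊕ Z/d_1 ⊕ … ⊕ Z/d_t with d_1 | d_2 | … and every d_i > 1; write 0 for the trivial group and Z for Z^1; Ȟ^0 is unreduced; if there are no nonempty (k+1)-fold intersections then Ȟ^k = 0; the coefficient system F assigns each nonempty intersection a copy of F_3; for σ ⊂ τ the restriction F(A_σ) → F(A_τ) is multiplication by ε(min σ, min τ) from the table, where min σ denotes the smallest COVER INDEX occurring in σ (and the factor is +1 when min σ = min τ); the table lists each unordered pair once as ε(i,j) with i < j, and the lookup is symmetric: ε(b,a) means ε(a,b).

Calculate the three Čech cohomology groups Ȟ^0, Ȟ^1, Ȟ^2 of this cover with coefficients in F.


nonempty overlaps:
  A12={t10} A14={t7} A15={t5,t8} A16={t4} A23={t11} A34={t2} A56={t3}
C dims 6,7; δ0: rk_F3 5
degree 0: 6−5−0 = 1 → Ȟ^0 ≅ Z/3
degree 1: 7−0−5 = 2 → Ȟ^1 ≅ Z/3 ⊕ Z/3
degree 2: 0−0−0 = 0 → Ȟ^2 ≅ 0

Ȟ^0(U;F) ≅ Z/3, Ȟ^1(U;F) ≅ Z/3 ⊕ Z/3, Ȟ^2(U;F) ≅ 0


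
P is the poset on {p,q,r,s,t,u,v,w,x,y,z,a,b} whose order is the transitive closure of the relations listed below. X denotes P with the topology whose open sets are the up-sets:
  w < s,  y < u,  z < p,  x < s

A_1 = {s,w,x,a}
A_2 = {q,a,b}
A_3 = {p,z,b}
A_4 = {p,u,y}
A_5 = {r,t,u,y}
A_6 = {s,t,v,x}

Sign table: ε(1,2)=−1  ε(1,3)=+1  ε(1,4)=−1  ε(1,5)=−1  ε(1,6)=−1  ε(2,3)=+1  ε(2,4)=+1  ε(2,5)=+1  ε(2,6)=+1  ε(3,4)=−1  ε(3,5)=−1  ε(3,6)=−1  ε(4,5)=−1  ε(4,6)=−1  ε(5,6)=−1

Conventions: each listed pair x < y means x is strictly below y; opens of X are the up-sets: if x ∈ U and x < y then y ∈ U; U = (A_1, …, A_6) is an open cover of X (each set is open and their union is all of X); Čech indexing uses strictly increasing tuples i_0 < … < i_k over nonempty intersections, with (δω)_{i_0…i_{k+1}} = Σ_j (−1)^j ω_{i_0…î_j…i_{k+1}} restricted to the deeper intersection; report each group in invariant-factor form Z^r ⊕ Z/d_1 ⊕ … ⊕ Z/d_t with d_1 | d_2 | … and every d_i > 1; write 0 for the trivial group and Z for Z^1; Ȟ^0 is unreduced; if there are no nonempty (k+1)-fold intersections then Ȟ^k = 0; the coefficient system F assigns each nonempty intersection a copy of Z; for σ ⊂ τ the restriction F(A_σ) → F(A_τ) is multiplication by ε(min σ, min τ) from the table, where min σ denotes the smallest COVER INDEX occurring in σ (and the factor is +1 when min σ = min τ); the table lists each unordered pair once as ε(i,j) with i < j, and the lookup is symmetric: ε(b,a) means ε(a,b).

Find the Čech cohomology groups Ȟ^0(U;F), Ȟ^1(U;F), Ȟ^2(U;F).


cover nerve:
  A12={a} A16={s,x} A23={b} A34={p} A45={u,y} A56={t}
C dims 6,6; δ0: rk 6, SNF 1^5·2
Ȟ^0: (6−6)−0=0 ⇒ 0
Ȟ^1: (6−0)−6=0 plus torsion [2] ⇒ Z/2
Ȟ^2: (0−0)−0=0 ⇒ 0

Ȟ^0 ≅ 0, Ȟ^1 ≅ Z/2, Ȟ^2 ≅ 0


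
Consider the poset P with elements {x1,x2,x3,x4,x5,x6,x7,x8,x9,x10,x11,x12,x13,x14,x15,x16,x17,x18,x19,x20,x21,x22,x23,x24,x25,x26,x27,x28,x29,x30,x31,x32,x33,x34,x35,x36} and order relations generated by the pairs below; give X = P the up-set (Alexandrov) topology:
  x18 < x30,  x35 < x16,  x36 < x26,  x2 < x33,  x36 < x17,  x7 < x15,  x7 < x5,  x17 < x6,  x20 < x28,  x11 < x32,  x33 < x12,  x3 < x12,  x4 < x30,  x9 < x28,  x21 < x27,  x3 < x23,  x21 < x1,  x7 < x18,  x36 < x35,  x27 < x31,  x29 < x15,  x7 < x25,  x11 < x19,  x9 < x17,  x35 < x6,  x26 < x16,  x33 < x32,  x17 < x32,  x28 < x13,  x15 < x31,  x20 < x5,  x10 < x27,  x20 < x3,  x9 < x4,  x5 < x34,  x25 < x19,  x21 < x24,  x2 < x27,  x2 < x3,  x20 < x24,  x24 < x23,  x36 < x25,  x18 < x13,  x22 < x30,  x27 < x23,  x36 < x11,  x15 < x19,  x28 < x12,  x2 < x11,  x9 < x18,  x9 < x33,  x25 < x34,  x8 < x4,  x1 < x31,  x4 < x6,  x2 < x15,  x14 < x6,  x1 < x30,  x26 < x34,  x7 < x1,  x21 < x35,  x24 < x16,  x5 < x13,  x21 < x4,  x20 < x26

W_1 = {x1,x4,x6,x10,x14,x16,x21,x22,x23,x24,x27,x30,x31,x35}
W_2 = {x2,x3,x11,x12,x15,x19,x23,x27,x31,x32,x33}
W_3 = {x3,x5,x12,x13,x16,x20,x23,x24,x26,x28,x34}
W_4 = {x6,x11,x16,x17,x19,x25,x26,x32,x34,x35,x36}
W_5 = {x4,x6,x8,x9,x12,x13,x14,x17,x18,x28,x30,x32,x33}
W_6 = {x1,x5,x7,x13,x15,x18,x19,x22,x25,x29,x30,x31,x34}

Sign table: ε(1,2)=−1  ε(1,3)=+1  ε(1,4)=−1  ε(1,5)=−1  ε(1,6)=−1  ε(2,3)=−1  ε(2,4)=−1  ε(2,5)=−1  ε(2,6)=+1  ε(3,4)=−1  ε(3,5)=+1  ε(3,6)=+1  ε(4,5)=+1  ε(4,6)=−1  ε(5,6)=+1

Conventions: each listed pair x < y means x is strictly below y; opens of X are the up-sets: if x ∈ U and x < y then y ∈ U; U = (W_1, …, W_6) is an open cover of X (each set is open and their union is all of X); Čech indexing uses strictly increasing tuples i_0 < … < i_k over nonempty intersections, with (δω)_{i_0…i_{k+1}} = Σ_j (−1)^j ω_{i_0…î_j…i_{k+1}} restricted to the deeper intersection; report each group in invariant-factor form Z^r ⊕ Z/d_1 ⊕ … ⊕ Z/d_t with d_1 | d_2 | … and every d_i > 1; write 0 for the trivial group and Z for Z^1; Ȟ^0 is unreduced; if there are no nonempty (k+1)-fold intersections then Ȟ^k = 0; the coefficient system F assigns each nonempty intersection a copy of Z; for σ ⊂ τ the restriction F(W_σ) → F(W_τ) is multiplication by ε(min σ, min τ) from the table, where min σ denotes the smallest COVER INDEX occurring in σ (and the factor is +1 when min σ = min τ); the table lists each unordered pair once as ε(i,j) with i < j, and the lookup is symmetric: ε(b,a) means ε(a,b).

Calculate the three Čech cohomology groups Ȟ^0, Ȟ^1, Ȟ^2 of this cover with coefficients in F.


nonempty overlaps:
  W12={x23,x27,x31} W13={x16,x23,x24} W14={x6,x16,x35} W15={x4,x6,x14,x30} W16={x1,x22,x30,x31} W23={x3,x12,x23} W24={x11,x19,x32} W25={x12,x32,x33} W26={x15,x19,x31} W34={x16,x26,x34} W35={x12,x13,x28} W36={x5,x13,x34} W45={x6,x17,x32} W46={x19,x25,x34} W56={x13,x18,x30}
  W123={x23} W126={x31} W134={x16} W145={x6} W156={x30} W235={x12} W245={x32} W246={x19} W346={x34} W356={x13}
C dims 6,15,10; δ0: rk 6, SNF 1^5·2; δ1: rk 9, SNF 1^9
degree 0: 6−6−0 = 0 → Ȟ^0 ≅ 0
degree 1: 15−9−6 = 0 plus torsion [2] → Ȟ^1 ≅ Z/2
degree 2: 10−0−9 = 1 → Ȟ^2 ≅ Z

Ȟ^0(U;F) ≅ 0,  Ȟ^1(U;F) ≅ Z/2,  Ȟ^2(U;F) ≅ Z
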